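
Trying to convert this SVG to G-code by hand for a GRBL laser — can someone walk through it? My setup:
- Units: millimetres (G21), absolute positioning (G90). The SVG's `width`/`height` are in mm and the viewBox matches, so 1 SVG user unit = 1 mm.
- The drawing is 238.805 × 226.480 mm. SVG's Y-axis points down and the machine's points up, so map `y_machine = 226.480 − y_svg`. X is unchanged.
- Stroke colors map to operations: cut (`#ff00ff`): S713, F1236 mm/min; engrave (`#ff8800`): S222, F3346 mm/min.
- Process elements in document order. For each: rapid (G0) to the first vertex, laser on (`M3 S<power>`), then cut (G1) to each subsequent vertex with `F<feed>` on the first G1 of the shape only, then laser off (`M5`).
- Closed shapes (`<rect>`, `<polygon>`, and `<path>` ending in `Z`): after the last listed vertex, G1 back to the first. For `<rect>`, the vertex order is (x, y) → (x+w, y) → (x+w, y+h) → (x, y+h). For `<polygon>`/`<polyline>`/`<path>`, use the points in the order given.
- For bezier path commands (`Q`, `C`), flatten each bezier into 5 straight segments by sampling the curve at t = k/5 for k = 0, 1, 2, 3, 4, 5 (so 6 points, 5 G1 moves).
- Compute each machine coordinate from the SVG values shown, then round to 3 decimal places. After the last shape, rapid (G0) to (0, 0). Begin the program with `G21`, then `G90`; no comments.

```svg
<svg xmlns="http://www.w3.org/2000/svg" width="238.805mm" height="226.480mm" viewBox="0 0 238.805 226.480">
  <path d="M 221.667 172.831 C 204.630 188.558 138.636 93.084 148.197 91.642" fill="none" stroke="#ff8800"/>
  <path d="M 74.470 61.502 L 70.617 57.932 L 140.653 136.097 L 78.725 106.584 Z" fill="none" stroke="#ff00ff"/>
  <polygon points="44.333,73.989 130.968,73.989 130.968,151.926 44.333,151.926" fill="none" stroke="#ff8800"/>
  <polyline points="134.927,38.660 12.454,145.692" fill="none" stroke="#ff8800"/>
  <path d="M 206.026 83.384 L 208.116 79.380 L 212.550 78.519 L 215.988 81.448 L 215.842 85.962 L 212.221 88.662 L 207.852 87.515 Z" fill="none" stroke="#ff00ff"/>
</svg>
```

viewBox `0 0 238.805 226.480` with mm width/height → 1 unit = 1 mm. Flip: y_m = 226.480 − y_svg.

**Shape 1** — `<path>` cubic bezier, stroke `#ff8800` → engrave (S222, F3346). Control points (SVG): P0=(221.667,172.831), P1=(204.630,188.558), P2=(138.636,93.084), P3=(148.197,91.642); sampled at t=k/5. Machine vertices: (221.667,53.649) → (206.566,55.915) → (185.692,75.018) → (165.021,101.107) → (150.531,124.331) → (148.197,134.838). Open path.

**Shape 2** — `<path>` closed polygon, stroke `#ff00ff` → cut (S713, F1236). Machine vertices: (74.470,164.978) → (70.617,168.548) → (140.653,90.383) → (78.725,119.896) → (74.470,164.978). Closed: final G1 returns to the first vertex.

**Shape 3** — `<polygon>` rectangle, stroke `#ff8800` → engrave (S222, F3346). Machine vertices: (44.333,152.491) → (130.968,152.491) → (130.968,74.554) → (44.333,74.554) → (44.333,152.491). Closed: final G1 returns to the first vertex.

**Shape 4** — `<polyline>` line segment, stroke `#ff8800` → engrave (S222, F3346). Machine vertices: (134.927,187.820) → (12.454,80.788). Open path.

**Shape 5** — `<path>` regular polygon, stroke `#ff00ff` → cut (S713, F1236). Machine vertices: (206.026,143.096) → (208.116,147.100) → (212.550,147.961) → (215.988,145.032) → (215.842,140.518) → (212.221,137.818) → (207.852,138.965) → (206.026,143.096). Closed: final G1 returns to the first vertex.

G21
G90
G0 X221.667 Y53.649
M3 S222
G1 X206.566 Y55.915 F3346
G1 X185.692 Y75.018
G1 X165.021 Y101.107
G1 X150.531 Y124.331
G1 X148.197 Y134.838
M5
G0 X74.470 Y164.978
M3 S713
G1 X70.617 Y168.548 F1236
G1 X140.653 Y90.383
G1 X78.725 Y119.896
G1 X74.470 Y164.978
M5
G0 X44.333 Y152.491
M3 S222
G1 X130.968 Y152.491 F3346
G1 X130.968 Y74.554
G1 X44.333 Y74.554
G1 X44.333 Y152.491
M5
G0 X134.927 Y187.820
M3 S222
G1 X12.454 Y80.788 F3346
M5
G0 X206.026 Y143.096
M3 S713
G1 X208.116 Y147.100 F1236
G1 X212.550 Y147.961
G1 X215.988 Y145.032
G1 X215.842 Y140.518
G1 X212.221 Y137.818
G1 X207.852 Y138.965
G1 X206.026 Y143.096
M5
G0 X0.000 Y0.000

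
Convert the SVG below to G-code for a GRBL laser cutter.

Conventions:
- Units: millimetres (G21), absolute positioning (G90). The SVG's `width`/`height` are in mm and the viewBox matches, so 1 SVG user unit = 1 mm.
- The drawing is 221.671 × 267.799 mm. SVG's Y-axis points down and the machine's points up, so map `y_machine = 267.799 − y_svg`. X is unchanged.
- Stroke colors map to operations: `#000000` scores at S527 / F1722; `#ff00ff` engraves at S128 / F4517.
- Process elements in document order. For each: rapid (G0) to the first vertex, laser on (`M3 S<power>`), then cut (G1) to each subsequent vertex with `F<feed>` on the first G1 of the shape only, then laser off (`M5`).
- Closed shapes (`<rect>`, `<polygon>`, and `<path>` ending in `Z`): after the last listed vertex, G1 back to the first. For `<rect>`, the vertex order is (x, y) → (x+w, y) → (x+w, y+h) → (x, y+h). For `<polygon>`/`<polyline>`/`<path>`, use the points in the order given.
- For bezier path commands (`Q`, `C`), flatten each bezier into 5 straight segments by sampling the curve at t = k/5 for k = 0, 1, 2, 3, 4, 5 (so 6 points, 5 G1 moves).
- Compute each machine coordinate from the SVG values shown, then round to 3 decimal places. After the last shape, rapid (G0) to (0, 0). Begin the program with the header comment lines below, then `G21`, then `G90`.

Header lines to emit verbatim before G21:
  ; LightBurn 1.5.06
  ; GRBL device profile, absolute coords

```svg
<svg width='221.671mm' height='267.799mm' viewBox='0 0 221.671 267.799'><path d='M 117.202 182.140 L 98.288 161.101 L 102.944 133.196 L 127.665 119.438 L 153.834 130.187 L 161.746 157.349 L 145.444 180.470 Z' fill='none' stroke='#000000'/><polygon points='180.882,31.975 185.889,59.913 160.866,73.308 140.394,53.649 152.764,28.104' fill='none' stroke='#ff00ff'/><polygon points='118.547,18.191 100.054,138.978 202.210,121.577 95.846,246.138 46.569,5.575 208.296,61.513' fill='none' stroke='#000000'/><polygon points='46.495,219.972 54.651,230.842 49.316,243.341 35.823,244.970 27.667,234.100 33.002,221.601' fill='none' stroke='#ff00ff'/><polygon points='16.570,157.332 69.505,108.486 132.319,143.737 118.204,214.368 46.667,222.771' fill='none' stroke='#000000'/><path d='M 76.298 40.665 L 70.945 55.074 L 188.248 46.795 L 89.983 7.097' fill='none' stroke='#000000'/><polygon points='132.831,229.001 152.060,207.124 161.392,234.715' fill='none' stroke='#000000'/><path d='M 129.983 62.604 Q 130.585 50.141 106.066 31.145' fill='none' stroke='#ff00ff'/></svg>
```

Since the viewBox matches the mm dimensions, user units are millimetres directly. The only transform is the Y-flip y_m = 267.799 − y_svg.

Shape 1 is a regular polygon drawn with `<path>`. Its stroke #000000 means score at S527, F1722. After flipping Y the toolpath is (117.202,85.659) → (98.288,106.698) → (102.944,134.603) → (127.665,148.361) → (153.834,137.612) → (161.746,110.450) → (145.444,87.329) → (117.202,85.659), returning to the start.

Shape 2 is a regular polygon drawn with `<polygon>`. Its stroke #ff00ff means engrave at S128, F4517. After flipping Y the toolpath is (180.882,235.824) → (185.889,207.886) → (160.866,194.491) → (140.394,214.150) → (152.764,239.695) → (180.882,235.824), returning to the start.

Shape 3 is a closed polygon drawn with `<polygon>`. Its stroke #000000 means score at S527, F1722. After flipping Y the toolpath is (118.547,249.608) → (100.054,128.821) → (202.210,146.222) → (95.846,21.661) → (46.569,262.224) → (208.296,206.286) → (118.547,249.608), returning to the start.

Shape 4 is a regular polygon drawn with `<polygon>`. Its stroke #ff00ff means engrave at S128, F4517. After flipping Y the toolpath is (46.495,47.827) → (54.651,36.957) → (49.316,24.458) → (35.823,22.829) → (27.667,33.699) → (33.002,46.198) → (46.495,47.827), returning to the start.

Shape 5 is a regular polygon drawn with `<polygon>`. Its stroke #000000 means score at S527, F1722. After flipping Y the toolpath is (16.570,110.467) → (69.505,159.313) → (132.319,124.062) → (118.204,53.431) → (46.667,45.028) → (16.570,110.467), returning to the start.

Shape 6 is a open polyline drawn with `<path>`. Its stroke #000000 means score at S527, F1722. After flipping Y the toolpath is (76.298,227.134) → (70.945,212.725) → (188.248,221.004) → (89.983,260.702).

Shape 7 is a regular polygon drawn with `<polygon>`. Its stroke #000000 means score at S527, F1722. After flipping Y the toolpath is (132.831,38.798) → (152.060,60.675) → (161.392,33.084) → (132.831,38.798), returning to the start.

Shape 8 is a quadratic bezier drawn with `<path>`. Its stroke #ff00ff means engrave at S128, F4517. After flipping Y the toolpath is (129.983,205.195) → (129.219,210.442) → (126.445,216.211) → (121.662,222.502) → (114.869,229.317) → (106.066,236.654).

; LightBurn 1.5.06
; GRBL device profile, absolute coords
G21
G90
G0 X117.202 Y85.659
M3 S527
G1 X98.288 Y106.698 F1722
G1 X102.944 Y134.603
G1 X127.665 Y148.361
G1 X153.834 Y137.612
G1 X161.746 Y110.450
G1 X145.444 Y87.329
G1 X117.202 Y85.659
M5
G0 X180.882 Y235.824
M3 S128
G1 X185.889 Y207.886 F4517
G1 X160.866 Y194.491
G1 X140.394 Y214.150
G1 X152.764 Y239.695
G1 X180.882 Y235.824
M5
G0 X118.547 Y249.608
M3 S527
G1 X100.054 Y128.821 F1722
G1 X202.210 Y146.222
G1 X95.846 Y21.661
G1 X46.569 Y262.224
G1 X208.296 Y206.286
G1 X118.547 Y249.608
M5
G0 X46.495 Y47.827
M3 S128
G1 X54.651 Y36.957 F4517
G1 X49.316 Y24.458
G1 X35.823 Y22.829
G1 X27.667 Y33.699
G1 X33.002 Y46.198
G1 X46.495 Y47.827
M5
G0 X16.570 Y110.467
M3 S527
G1 X69.505 Y159.313 F1722
G1 X132.319 Y124.062
G1 X118.204 Y53.431
G1 X46.667 Y45.028
G1 X16.570 Y110.467
M5
G0 X76.298 Y227.134
M3 S527
G1 X70.945 Y212.725 F1722
G1 X188.248 Y221.004
G1 X89.983 Y260.702
M5
G0 X132.831 Y38.798
M3 S527
G1 X152.060 Y60.675 F1722
G1 X161.392 Y33.084
G1 X132.831 Y38.798
M5
G0 X129.983 Y205.195
M3 S128
G1 X129.219 Y210.442 F4517
G1 X126.445 Y216.211
G1 X121.662 Y222.502
G1 X114.869 Y229.317
G1 X106.066 Y236.654
M5
G0 X0.000 Y0.000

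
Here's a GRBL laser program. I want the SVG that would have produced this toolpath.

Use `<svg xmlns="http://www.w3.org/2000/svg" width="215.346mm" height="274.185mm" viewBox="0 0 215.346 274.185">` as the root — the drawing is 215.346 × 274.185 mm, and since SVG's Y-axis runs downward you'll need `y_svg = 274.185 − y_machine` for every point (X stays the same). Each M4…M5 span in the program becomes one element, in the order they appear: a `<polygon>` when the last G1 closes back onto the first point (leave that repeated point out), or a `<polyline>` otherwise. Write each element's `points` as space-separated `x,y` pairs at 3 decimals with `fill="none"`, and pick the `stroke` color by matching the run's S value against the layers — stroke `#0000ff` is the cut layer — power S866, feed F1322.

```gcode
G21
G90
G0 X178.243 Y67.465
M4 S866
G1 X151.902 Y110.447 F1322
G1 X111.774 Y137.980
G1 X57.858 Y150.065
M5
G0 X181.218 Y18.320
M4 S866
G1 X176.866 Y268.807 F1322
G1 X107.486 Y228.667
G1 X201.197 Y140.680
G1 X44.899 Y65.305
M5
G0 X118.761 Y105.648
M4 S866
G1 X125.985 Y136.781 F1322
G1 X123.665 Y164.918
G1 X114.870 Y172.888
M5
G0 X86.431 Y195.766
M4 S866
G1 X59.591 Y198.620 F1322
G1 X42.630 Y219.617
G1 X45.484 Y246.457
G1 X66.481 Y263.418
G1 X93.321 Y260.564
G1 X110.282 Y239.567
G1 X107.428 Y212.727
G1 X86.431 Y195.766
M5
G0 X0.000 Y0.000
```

<svg xmlns="http://www.w3.org/2000/svg" width="215.346mm" height="274.185mm" viewBox="0 0 215.346 274.185">
  <polyline points="178.243,206.720 151.902,163.738 111.774,136.205 57.858,124.120" fill="none" stroke="#0000ff"/>
  <polyline points="181.218,255.865 176.866,5.378 107.486,45.518 201.197,133.505 44.899,208.880" fill="none" stroke="#0000ff"/>
  <polyline points="118.761,168.537 125.985,137.404 123.665,109.267 114.870,101.297" fill="none" stroke="#0000ff"/>
  <polygon points="86.431,78.419 59.591,75.565 42.630,54.568 45.484,27.728 66.481,10.767 93.321,13.621 110.282,34.618 107.428,61.458" fill="none" stroke="#0000ff"/>
</svg>

y_svg = 274.185 − y_m. Every run uses S866, so all elements get stroke `#0000ff` (cut).

[1] open run; points: 178.243,206.720 151.902,163.738 111.774,136.205 57.858,124.120

[2] open run; points: 181.218,255.865 176.866,5.378 107.486,45.518 201.197,133.505 44.899,208.880

[3] open run; points: 118.761,168.537 125.985,137.404 123.665,109.267 114.870,101.297

[4] closed run; points: 86.431,78.419 59.591,75.565 42.630,54.568 45.484,27.728 66.481,10.767 93.321,13.621 110.282,34.618 107.428,61.458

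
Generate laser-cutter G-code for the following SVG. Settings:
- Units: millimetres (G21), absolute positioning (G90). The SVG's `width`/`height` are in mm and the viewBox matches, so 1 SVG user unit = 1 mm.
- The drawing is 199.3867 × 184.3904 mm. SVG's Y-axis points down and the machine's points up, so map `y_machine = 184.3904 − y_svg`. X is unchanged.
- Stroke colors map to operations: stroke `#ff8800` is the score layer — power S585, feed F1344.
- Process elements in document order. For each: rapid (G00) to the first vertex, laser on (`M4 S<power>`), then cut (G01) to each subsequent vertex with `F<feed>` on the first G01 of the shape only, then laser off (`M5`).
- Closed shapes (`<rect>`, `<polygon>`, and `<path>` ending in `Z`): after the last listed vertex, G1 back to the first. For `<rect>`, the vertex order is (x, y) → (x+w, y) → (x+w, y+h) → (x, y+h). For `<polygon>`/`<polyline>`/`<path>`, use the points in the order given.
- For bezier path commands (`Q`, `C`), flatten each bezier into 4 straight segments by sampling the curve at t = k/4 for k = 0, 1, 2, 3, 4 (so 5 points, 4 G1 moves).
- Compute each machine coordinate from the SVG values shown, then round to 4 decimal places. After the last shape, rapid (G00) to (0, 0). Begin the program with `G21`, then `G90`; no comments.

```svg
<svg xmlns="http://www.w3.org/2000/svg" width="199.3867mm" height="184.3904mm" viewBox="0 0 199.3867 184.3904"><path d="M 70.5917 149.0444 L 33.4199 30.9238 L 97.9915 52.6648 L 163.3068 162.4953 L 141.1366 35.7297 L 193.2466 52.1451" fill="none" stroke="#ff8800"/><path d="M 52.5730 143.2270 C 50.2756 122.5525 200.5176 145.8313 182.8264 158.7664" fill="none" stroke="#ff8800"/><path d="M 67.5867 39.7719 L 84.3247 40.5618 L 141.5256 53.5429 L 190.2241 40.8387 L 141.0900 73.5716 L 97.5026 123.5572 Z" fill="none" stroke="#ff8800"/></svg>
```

G21
G90
G00 X70.5917 Y35.3460
M4 S585
G01 X33.4199 Y153.4666 F1344
G01 X97.9915 Y131.7256
G01 X163.3068 Y21.8951
G01 X141.1366 Y148.6607
G01 X193.2466 Y132.2453
M5
G00 X52.5730 Y41.1634
M4 S585
G01 X74.4437 Y49.2764 F1344
G01 X123.4724 Y45.9973
G01 X169.6147 Y36.4164
G01 X182.8264 Y25.6240
M5
G00 X67.5867 Y144.6185
M4 S585
G01 X84.3247 Y143.8286 F1344
G01 X141.5256 Y130.8475
G01 X190.2241 Y143.5517
G01 X141.0900 Y110.8188
G01 X97.5026 Y60.8332
G01 X67.5867 Y144.6185
M5
G00 X0.0000 Y0.0000

Since the viewBox matches the mm dimensions, user units are millimetres directly. The only transform is the Y-flip y_m = 184.3904 − y_svg.

Shape 1 is a open polyline drawn with `<path>`. Its stroke #ff8800 means score at S585, F1344. After flipping Y the toolpath is (70.5917,35.3460) → (33.4199,153.4666) → (97.9915,131.7256) → (163.3068,21.8951) → (141.1366,148.6607) → (193.2466,132.2453).

Shape 2 is a cubic bezier drawn with `<path>`. Its stroke #ff8800 means score at S585, F1344. After flipping Y the toolpath is (52.5730,41.1634) → (74.4437,49.2764) → (123.4724,45.9973) → (169.6147,36.4164) → (182.8264,25.6240).

Shape 3 is a closed polygon drawn with `<path>`. Its stroke #ff8800 means score at S585, F1344. After flipping Y the toolpath is (67.5867,144.6185) → (84.3247,143.8286) → (141.5256,130.8475) → (190.2241,143.5517) → (141.0900,110.8188) → (97.5026,60.8332) → (67.5867,144.6185), returning to the start.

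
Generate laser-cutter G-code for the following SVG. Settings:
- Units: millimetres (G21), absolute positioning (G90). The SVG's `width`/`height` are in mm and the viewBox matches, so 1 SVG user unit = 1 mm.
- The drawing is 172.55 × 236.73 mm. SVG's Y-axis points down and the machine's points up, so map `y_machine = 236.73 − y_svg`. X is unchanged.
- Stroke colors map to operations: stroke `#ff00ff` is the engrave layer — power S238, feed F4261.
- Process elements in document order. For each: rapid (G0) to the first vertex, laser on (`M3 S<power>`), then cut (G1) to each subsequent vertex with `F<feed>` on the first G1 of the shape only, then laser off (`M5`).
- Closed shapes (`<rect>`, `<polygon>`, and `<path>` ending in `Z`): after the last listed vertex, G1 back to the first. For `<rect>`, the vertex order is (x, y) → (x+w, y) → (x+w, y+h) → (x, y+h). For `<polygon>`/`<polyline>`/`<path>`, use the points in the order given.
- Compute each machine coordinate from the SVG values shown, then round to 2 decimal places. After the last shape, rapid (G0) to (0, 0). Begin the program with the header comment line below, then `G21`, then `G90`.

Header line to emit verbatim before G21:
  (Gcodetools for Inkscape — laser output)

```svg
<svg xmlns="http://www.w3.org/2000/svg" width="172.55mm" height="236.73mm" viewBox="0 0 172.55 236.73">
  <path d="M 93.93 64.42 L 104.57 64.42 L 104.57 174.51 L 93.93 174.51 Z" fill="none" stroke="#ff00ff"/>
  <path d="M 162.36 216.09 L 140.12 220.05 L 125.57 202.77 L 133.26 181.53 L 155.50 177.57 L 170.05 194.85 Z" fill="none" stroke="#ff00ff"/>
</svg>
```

(Gcodetools for Inkscape — laser output)
G21
G90
G0 X93.93 Y172.31
M3 S238
G1 X104.57 Y172.31 F4261
G1 X104.57 Y62.22
G1 X93.93 Y62.22
G1 X93.93 Y172.31
M5
G0 X162.36 Y20.64
M3 S238
G1 X140.12 Y16.68 F4261
G1 X125.57 Y33.96
G1 X133.26 Y55.20
G1 X155.50 Y59.16
G1 X170.05 Y41.88
G1 X162.36 Y20.64
M5
G0 X0.00 Y0.00

viewBox `0 0 172.55 236.73` with mm width/height → 1 unit = 1 mm. Flip: y_m = 236.73 − y_svg.

**Shape 1** — `<path>` rectangle, stroke `#ff00ff` → engrave (S238, F4261). Machine vertices: (93.93,172.31) → (104.57,172.31) → (104.57,62.22) → (93.93,62.22) → (93.93,172.31). Closed: final G1 returns to the first vertex.

**Shape 2** — `<path>` regular polygon, stroke `#ff00ff` → engrave (S238, F4261). Machine vertices: (162.36,20.64) → (140.12,16.68) → (125.57,33.96) → (133.26,55.20) → (155.50,59.16) → (170.05,41.88) → (162.36,20.64). Closed: final G1 returns to the first vertex.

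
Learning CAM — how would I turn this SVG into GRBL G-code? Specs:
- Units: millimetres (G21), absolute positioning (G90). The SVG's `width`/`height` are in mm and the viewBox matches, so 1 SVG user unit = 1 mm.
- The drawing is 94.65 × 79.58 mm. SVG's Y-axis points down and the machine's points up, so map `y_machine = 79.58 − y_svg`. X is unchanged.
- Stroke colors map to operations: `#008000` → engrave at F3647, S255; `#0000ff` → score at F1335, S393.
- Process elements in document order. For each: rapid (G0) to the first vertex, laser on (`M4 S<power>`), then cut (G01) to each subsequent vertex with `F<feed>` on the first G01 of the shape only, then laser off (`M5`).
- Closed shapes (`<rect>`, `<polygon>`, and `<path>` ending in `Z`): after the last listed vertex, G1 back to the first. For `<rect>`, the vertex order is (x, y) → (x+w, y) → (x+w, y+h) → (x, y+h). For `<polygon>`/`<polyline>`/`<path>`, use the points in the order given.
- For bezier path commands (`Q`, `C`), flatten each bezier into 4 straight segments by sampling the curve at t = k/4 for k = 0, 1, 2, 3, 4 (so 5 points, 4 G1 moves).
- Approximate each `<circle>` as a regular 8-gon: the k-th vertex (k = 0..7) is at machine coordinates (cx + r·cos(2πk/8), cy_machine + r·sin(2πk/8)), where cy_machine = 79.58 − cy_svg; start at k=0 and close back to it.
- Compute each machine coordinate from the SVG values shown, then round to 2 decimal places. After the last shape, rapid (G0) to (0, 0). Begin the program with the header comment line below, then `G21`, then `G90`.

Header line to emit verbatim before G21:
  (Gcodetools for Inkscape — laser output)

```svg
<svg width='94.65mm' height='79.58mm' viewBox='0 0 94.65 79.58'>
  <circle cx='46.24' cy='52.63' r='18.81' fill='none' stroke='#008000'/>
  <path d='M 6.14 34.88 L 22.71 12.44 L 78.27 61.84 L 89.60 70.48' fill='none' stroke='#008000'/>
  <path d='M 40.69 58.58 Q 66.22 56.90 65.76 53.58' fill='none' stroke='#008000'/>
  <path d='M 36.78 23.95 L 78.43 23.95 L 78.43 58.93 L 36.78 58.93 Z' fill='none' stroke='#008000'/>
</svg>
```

viewBox `0 0 94.65 79.58` with mm width/height → 1 unit = 1 mm. Flip: y_m = 79.58 − y_svg.

**Shape 1** — `<circle>` circle, stroke `#008000` → engrave (S255, F3647). Machine vertices: (65.05,26.95) → (59.54,40.25) → (46.24,45.76) → (32.94,40.25) → (27.43,26.95) → (32.94,13.65) → (46.24,8.14) → (59.54,13.65) → (65.05,26.95). Closed: final G1 returns to the first vertex.

**Shape 2** — `<path>` open polyline, stroke `#008000` → engrave (S255, F3647). Machine vertices: (6.14,44.70) → (22.71,67.14) → (78.27,17.74) → (89.60,9.10). Open path.

**Shape 3** — `<path>` quadratic bezier, stroke `#008000` → engrave (S255, F3647). Control points (SVG): P0=(40.69,58.58), P1=(66.22,56.90), P2=(65.76,53.58); sampled at t=k/4. Machine vertices: (40.69,21.00) → (51.83,21.94) → (59.72,23.09) → (64.37,24.44) → (65.76,26.00). Open path.

**Shape 4** — `<path>` rectangle, stroke `#008000` → engrave (S255, F3647). Machine vertices: (36.78,55.63) → (78.43,55.63) → (78.43,20.65) → (36.78,20.65) → (36.78,55.63). Closed: final G1 returns to the first vertex.

(Gcodetools for Inkscape — laser output)
G21
G90
G0 X65.05 Y26.95
M4 S255
G01 X59.54 Y40.25 F3647
G01 X46.24 Y45.76
G01 X32.94 Y40.25
G01 X27.43 Y26.95
G01 X32.94 Y13.65
G01 X46.24 Y8.14
G01 X59.54 Y13.65
G01 X65.05 Y26.95
M5
G0 X6.14 Y44.70
M4 S255
G01 X22.71 Y67.14 F3647
G01 X78.27 Y17.74
G01 X89.60 Y9.10
M5
G0 X40.69 Y21.00
M4 S255
G01 X51.83 Y21.94 F3647
G01 X59.72 Y23.09
G01 X64.37 Y24.44
G01 X65.76 Y26.00
M5
G0 X36.78 Y55.63
M4 S255
G01 X78.43 Y55.63 F3647
G01 X78.43 Y20.65
G01 X36.78 Y20.65
G01 X36.78 Y55.63
M5
G0 X0.00 Y0.00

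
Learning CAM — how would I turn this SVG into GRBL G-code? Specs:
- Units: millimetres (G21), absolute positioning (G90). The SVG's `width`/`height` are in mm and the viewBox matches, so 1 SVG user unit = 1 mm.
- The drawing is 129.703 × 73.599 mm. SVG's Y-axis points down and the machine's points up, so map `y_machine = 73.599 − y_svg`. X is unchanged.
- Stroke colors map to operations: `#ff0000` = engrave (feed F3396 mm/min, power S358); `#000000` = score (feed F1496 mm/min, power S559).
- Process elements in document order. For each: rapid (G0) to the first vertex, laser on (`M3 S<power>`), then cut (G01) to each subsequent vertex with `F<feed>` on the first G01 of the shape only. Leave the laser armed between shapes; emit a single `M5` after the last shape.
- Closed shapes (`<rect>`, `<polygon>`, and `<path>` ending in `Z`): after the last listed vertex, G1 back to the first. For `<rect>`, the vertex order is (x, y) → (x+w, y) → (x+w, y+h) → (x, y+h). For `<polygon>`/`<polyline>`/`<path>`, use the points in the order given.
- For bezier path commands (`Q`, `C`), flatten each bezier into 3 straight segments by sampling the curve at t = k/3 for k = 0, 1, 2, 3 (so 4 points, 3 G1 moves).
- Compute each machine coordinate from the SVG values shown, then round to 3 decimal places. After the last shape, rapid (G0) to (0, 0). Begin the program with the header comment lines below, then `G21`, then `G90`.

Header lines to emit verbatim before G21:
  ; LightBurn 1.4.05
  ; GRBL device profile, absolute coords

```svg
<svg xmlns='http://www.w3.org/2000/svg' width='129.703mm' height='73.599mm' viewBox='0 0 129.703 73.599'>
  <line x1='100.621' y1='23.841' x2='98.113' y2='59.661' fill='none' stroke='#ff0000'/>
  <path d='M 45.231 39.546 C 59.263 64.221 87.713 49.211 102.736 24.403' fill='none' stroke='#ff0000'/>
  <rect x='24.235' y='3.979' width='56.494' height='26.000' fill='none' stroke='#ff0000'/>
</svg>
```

; LightBurn 1.4.05
; GRBL device profile, absolute coords
G21
G90
G0 X100.621 Y49.758
M3 S358
G01 X98.113 Y13.938 F3396
G0 X45.231 Y34.053
M3 S358
G01 X63.038 Y21.499 F3396
G01 X84.269 Y28.761
G01 X102.736 Y49.196
G0 X24.235 Y69.620
M3 S358
G01 X80.729 Y69.620 F3396
G01 X80.729 Y43.620
G01 X24.235 Y43.620
G01 X24.235 Y69.620
M5
G0 X0.000 Y0.000

Since the viewBox matches the mm dimensions, user units are millimetres directly. The only transform is the Y-flip y_m = 73.599 − y_svg.

Shape 1 is a line segment drawn with `<line>`. Its stroke #ff0000 means engrave at S358, F3396. After flipping Y the toolpath is (100.621,49.758) → (98.113,13.938).

Shape 2 is a cubic bezier drawn with `<path>`. Its stroke #ff0000 means engrave at S358, F3396. After flipping Y the toolpath is (45.231,34.053) → (63.038,21.499) → (84.269,28.761) → (102.736,49.196).

Shape 3 is a rectangle drawn with `<rect>`. Its stroke #ff0000 means engrave at S358, F3396. After flipping Y the toolpath is (24.235,69.620) → (80.729,69.620) → (80.729,43.620) → (24.235,43.620) → (24.235,69.620), returning to the start.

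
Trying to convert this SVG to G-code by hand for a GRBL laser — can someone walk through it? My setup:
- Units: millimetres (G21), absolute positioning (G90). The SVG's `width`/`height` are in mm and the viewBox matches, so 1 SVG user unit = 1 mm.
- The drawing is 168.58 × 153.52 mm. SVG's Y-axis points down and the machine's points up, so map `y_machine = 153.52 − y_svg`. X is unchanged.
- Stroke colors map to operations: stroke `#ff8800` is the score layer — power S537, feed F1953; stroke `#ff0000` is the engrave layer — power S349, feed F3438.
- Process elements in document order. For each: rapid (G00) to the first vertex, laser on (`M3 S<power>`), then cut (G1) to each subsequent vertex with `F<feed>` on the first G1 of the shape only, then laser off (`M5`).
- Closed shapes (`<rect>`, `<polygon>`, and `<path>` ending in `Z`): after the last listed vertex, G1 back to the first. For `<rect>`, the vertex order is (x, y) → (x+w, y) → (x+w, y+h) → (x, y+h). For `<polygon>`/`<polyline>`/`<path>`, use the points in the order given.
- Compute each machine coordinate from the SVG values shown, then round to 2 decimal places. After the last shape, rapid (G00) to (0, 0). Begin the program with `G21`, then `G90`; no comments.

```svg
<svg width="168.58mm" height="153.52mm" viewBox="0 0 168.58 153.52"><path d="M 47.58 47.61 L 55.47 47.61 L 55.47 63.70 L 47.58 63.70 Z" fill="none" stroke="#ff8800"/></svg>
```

G21
G90
G00 X47.58 Y105.91
M3 S537
G1 X55.47 Y105.91 F1953
G1 X55.47 Y89.82
G1 X47.58 Y89.82
G1 X47.58 Y105.91
M5
G00 X0.00 Y0.00

1 u = 1 mm; y_m = 153.52 − y.

[1] `<path>` rectangle, #ff8800→score S537 F1953: (47.58,105.91) → (55.47,105.91) → (55.47,89.82) → (47.58,89.82) → (47.58,105.91) (closed)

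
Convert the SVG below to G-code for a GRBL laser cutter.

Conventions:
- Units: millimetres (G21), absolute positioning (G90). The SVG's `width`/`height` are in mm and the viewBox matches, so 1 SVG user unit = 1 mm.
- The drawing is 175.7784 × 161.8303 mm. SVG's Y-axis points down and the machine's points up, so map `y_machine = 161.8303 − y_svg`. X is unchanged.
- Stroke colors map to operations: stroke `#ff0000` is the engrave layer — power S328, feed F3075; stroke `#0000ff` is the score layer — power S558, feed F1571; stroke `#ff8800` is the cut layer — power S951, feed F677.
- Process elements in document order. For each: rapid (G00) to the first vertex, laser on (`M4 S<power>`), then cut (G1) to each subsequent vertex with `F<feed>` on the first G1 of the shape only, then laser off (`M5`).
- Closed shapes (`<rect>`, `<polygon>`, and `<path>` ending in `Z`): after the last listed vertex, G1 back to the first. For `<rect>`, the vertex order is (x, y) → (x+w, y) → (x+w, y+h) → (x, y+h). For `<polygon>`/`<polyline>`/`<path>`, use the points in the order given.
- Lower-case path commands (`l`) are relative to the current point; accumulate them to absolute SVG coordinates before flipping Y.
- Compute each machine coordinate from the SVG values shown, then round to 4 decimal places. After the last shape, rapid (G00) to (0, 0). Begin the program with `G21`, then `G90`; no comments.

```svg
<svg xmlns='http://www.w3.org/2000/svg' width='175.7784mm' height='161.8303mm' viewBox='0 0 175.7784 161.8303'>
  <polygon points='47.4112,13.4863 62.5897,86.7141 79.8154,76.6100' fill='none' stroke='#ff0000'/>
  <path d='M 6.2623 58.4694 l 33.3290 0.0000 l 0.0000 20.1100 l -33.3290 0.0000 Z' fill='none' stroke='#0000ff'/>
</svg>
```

Since the viewBox matches the mm dimensions, user units are millimetres directly. The only transform is the Y-flip y_m = 161.8303 − y_svg.

Shape 1 is a closed polygon drawn with `<polygon>`. Its stroke #ff0000 means engrave at S328, F3075. After flipping Y the toolpath is (47.4112,148.3440) → (62.5897,75.1162) → (79.8154,85.2203) → (47.4112,148.3440), returning to the start.

Shape 2 is a rectangle drawn with `<path>`. Its stroke #0000ff means score at S558, F1571. After flipping Y the toolpath is (6.2623,103.3609) → (39.5913,103.3609) → (39.5913,83.2509) → (6.2623,83.2509) → (6.2623,103.3609), returning to the start.

G21
G90
G00 X47.4112 Y148.3440
M4 S328
G1 X62.5897 Y75.1162 F3075
G1 X79.8154 Y85.2203
G1 X47.4112 Y148.3440
M5
G00 X6.2623 Y103.3609
M4 S558
G1 X39.5913 Y103.3609 F1571
G1 X39.5913 Y83.2509
G1 X6.2623 Y83.2509
G1 X6.2623 Y103.3609
M5
G00 X0.0000 Y0.0000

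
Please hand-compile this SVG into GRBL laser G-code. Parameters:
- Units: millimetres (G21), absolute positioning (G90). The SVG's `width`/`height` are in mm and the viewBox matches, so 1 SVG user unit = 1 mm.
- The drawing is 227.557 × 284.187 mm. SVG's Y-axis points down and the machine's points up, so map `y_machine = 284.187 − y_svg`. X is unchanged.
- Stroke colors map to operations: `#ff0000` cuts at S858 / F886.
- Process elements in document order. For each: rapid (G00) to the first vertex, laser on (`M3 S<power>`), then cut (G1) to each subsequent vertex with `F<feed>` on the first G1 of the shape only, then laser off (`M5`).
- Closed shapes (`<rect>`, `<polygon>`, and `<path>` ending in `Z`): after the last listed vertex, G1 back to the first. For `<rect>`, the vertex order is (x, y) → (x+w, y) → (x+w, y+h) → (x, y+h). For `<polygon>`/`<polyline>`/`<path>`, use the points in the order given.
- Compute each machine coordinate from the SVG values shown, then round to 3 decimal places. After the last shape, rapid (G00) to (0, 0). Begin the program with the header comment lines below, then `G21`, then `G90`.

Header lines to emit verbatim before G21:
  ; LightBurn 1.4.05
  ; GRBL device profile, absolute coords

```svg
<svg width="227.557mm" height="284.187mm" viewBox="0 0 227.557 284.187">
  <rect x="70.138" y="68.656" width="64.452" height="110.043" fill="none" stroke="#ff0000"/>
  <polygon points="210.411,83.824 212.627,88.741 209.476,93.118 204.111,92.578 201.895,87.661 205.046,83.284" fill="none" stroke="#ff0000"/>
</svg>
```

Since the viewBox matches the mm dimensions, user units are millimetres directly. The only transform is the Y-flip y_m = 284.187 − y_svg.

Shape 1 is a rectangle drawn with `<rect>`. Its stroke #ff0000 means cut at S858, F886. After flipping Y the toolpath is (70.138,215.531) → (134.590,215.531) → (134.590,105.488) → (70.138,105.488) → (70.138,215.531), returning to the start.

Shape 2 is a regular polygon drawn with `<polygon>`. Its stroke #ff0000 means cut at S858, F886. After flipping Y the toolpath is (210.411,200.363) → (212.627,195.446) → (209.476,191.069) → (204.111,191.609) → (201.895,196.526) → (205.046,200.903) → (210.411,200.363), returning to the start.

; LightBurn 1.4.05
; GRBL device profile, absolute coords
G21
G90
G00 X70.138 Y215.531
M3 S858
G1 X134.590 Y215.531 F886
G1 X134.590 Y105.488
G1 X70.138 Y105.488
G1 X70.138 Y215.531
M5
G00 X210.411 Y200.363
M3 S858
G1 X212.627 Y195.446 F886
G1 X209.476 Y191.069
G1 X204.111 Y191.609
G1 X201.895 Y196.526
G1 X205.046 Y200.903
G1 X210.411 Y200.363
M5
G00 X0.000 Y0.000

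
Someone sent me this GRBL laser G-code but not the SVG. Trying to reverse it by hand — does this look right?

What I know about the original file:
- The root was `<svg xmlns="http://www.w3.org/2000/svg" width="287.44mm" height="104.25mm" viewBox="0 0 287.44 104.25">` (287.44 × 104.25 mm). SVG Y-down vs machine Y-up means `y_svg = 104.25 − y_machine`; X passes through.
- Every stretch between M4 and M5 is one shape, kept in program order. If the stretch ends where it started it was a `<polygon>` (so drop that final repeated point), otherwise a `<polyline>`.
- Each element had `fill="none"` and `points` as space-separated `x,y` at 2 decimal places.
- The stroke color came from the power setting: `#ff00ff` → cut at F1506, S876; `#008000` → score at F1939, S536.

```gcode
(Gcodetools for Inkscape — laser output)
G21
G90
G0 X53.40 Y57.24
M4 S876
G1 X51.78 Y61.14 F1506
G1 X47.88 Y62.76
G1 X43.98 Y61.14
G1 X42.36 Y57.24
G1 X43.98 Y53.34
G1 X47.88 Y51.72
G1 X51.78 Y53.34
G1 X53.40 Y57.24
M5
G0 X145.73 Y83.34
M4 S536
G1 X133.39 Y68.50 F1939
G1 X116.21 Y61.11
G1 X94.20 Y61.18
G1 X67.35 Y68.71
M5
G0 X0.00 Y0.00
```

y_svg = 104.25 − y_m.

[1] S876→`#ff00ff` (cut); closed run; points: 53.40,47.01 51.78,43.11 47.88,41.49 43.98,43.11 42.36,47.01 43.98,50.91 47.88,52.53 51.78,50.91

[2] S536→`#008000` (score); open run; points: 145.73,20.91 133.39,35.75 116.21,43.14 94.20,43.07 67.35,35.54

<svg xmlns="http://www.w3.org/2000/svg" width="287.44mm" height="104.25mm" viewBox="0 0 287.44 104.25">
  <polygon points="53.40,47.01 51.78,43.11 47.88,41.49 43.98,43.11 42.36,47.01 43.98,50.91 47.88,52.53 51.78,50.91" fill="none" stroke="#ff00ff"/>
  <polyline points="145.73,20.91 133.39,35.75 116.21,43.14 94.20,43.07 67.35,35.54" fill="none" stroke="#008000"/>
</svg>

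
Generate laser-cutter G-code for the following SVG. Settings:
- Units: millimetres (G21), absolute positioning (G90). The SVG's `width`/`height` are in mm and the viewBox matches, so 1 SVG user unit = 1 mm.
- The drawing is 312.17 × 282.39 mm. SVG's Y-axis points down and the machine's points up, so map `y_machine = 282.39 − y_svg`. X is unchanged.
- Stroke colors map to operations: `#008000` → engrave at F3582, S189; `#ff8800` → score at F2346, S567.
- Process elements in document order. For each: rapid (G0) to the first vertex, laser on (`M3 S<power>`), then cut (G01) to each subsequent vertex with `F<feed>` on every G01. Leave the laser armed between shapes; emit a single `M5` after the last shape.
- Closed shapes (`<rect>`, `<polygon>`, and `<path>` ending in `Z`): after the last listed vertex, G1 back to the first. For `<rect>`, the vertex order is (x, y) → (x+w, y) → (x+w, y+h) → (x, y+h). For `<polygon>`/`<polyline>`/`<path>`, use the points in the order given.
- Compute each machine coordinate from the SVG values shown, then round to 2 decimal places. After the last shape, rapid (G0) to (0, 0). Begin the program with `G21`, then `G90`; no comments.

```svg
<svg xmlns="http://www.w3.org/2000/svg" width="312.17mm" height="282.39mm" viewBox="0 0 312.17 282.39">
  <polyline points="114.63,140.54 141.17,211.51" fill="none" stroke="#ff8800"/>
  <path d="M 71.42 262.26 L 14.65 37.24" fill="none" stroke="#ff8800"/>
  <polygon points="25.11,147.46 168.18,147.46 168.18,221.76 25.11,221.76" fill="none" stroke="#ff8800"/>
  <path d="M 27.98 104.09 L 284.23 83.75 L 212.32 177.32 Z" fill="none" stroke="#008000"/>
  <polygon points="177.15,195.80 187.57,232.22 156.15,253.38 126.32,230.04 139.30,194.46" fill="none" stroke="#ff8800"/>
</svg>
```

G21
G90
G0 X114.63 Y141.85
M3 S567
G01 X141.17 Y70.88 F2346
G0 X71.42 Y20.13
M3 S567
G01 X14.65 Y245.15 F2346
G0 X25.11 Y134.93
M3 S567
G01 X168.18 Y134.93 F2346
G01 X168.18 Y60.63 F2346
G01 X25.11 Y60.63 F2346
G01 X25.11 Y134.93 F2346
G0 X27.98 Y178.30
M3 S189
G01 X284.23 Y198.64 F3582
G01 X212.32 Y105.07 F3582
G01 X27.98 Y178.30 F3582
G0 X177.15 Y86.59
M3 S567
G01 X187.57 Y50.17 F2346
G01 X156.15 Y29.01 F2346
G01 X126.32 Y52.35 F2346
G01 X139.30 Y87.93 F2346
G01 X177.15 Y86.59 F2346
M5
G0 X0.00 Y0.00

Since the viewBox matches the mm dimensions, user units are millimetres directly. The only transform is the Y-flip y_m = 282.39 − y_svg.

Shape 1 is a line segment drawn with `<polyline>`. Its stroke #ff8800 means score at S567, F2346. After flipping Y the toolpath is (114.63,141.85) → (141.17,70.88).

Shape 2 is a line segment drawn with `<path>`. Its stroke #ff8800 means score at S567, F2346. After flipping Y the toolpath is (71.42,20.13) → (14.65,245.15).

Shape 3 is a rectangle drawn with `<polygon>`. Its stroke #ff8800 means score at S567, F2346. After flipping Y the toolpath is (25.11,134.93) → (168.18,134.93) → (168.18,60.63) → (25.11,60.63) → (25.11,134.93), returning to the start.

Shape 4 is a closed polygon drawn with `<path>`. Its stroke #008000 means engrave at S189, F3582. After flipping Y the toolpath is (27.98,178.30) → (284.23,198.64) → (212.32,105.07) → (27.98,178.30), returning to the start.

Shape 5 is a regular polygon drawn with `<polygon>`. Its stroke #ff8800 means score at S567, F2346. After flipping Y the toolpath is (177.15,86.59) → (187.57,50.17) → (156.15,29.01) → (126.32,52.35) → (139.30,87.93) → (177.15,86.59), returning to the start.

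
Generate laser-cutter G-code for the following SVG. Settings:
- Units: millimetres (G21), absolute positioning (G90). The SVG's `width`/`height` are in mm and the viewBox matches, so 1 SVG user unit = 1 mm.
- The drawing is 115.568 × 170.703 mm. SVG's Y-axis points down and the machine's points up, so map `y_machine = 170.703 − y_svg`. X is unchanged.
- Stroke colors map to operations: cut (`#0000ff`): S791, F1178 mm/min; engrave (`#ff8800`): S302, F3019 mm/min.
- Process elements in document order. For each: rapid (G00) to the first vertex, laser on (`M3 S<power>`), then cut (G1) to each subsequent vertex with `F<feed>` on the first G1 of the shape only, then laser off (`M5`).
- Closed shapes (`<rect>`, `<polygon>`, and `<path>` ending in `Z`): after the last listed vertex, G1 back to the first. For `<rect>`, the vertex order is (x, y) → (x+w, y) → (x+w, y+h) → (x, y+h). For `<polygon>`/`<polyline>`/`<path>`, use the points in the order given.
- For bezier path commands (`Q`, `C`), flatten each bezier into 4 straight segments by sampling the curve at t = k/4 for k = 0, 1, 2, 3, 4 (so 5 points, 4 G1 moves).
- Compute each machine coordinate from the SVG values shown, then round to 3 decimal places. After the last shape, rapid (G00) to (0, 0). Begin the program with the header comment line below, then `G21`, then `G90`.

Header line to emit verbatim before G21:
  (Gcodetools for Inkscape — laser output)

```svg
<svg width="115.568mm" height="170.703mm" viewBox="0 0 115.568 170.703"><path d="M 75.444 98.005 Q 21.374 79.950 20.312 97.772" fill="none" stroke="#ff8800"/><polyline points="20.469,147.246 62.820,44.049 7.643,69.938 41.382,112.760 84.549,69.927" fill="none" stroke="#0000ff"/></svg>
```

1 u = 1 mm; y_m = 170.703 − y.

[1] `<path>` quadratic bezier, #ff8800→engrave S302 F3019: (75.444,72.698) → (51.722,79.483) → (34.626,81.784) → (24.156,79.600) → (20.312,72.931)

[2] `<polyline>` open polyline, #0000ff→cut S791 F1178: (20.469,23.457) → (62.820,126.654) → (7.643,100.765) → (41.382,57.943) → (84.549,100.776)

(Gcodetools for Inkscape — laser output)
G21
G90
G00 X75.444 Y72.698
M3 S302
G1 X51.722 Y79.483 F3019
G1 X34.626 Y81.784
G1 X24.156 Y79.600
G1 X20.312 Y72.931
M5
G00 X20.469 Y23.457
M3 S791
G1 X62.820 Y126.654 F1178
G1 X7.643 Y100.765
G1 X41.382 Y57.943
G1 X84.549 Y100.776
M5
G00 X0.000 Y0.000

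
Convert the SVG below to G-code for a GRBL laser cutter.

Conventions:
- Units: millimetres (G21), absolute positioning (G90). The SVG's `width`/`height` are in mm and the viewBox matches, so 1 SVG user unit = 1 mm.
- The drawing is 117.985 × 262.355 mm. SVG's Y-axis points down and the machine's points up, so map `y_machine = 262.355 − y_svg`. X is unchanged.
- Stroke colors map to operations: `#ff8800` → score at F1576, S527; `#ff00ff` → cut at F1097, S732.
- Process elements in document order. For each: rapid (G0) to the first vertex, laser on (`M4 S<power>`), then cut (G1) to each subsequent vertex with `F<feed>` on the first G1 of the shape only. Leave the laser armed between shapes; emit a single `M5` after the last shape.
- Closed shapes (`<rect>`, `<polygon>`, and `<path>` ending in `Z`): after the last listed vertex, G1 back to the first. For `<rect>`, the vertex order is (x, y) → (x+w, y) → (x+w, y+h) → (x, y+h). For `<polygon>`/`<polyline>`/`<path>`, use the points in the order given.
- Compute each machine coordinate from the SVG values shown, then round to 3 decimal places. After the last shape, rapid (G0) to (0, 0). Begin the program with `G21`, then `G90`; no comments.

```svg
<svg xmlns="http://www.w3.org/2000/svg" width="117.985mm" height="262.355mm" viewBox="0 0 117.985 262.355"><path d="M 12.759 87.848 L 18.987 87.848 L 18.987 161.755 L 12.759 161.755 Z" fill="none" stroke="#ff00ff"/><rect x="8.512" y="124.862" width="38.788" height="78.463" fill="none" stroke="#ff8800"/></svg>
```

Since the viewBox matches the mm dimensions, user units are millimetres directly. The only transform is the Y-flip y_m = 262.355 − y_svg.

Shape 1 is a rectangle drawn with `<path>`. Its stroke #ff00ff means cut at S732, F1097. After flipping Y the toolpath is (12.759,174.507) → (18.987,174.507) → (18.987,100.600) → (12.759,100.600) → (12.759,174.507), returning to the start.

Shape 2 is a rectangle drawn with `<rect>`. Its stroke #ff8800 means score at S527, F1576. After flipping Y the toolpath is (8.512,137.493) → (47.300,137.493) → (47.300,59.030) → (8.512,59.030) → (8.512,137.493), returning to the start.

G21
G90
G0 X12.759 Y174.507
M4 S732
G1 X18.987 Y174.507 F1097
G1 X18.987 Y100.600
G1 X12.759 Y100.600
G1 X12.759 Y174.507
G0 X8.512 Y137.493
M4 S527
G1 X47.300 Y137.493 F1576
G1 X47.300 Y59.030
G1 X8.512 Y59.030
G1 X8.512 Y137.493
M5
G0 X0.000 Y0.000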